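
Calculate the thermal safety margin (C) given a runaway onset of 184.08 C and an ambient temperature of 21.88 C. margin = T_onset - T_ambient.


margin = T_onset - T_ambient = 184.08 - 21.88 = 162.2 C

162.2 C


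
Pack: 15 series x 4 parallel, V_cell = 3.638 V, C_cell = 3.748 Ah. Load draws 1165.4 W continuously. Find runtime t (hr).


Step 1: E_pack = Ns * V_cell * Np * C_cell = 15 * 3.638 * 4 * 3.748 = 818.11 Wh
Step 2: t = E_pack / P = 818.11 / 1165.4 = 0.7020 hr

0.7020 hr


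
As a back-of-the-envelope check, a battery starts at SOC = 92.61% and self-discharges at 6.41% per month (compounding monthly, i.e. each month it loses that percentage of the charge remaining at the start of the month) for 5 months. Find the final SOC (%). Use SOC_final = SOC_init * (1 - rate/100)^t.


Monthly retention factor = 1 - 6.41/100 = 0.9359
Over 5 months: factor^5 = 0.71804
SOC_final = 92.61 * 0.71804 = 66.50%

66.50%


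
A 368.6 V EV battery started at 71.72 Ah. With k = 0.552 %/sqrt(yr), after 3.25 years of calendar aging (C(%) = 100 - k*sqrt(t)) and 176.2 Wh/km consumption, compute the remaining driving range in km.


Step 1: capacity retention = 100 - 0.552 * sqrt(3.25) = 100 - 0.552 * 1.8028 = 99.005%
Step 2: C_now = 71.72 * 99.005/100 = 71.006 Ah
Step 3: E_pack = V * C_now = 368.6 * 71.006 = 26173 Wh
Step 4: range = E_pack / consumption = 26173 / 176.2 = 148.5 km

148.5 km


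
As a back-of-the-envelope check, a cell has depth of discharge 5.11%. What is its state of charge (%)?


SOC = 100 - DOD = 100 - 5.11 = 94.89%

94.89%


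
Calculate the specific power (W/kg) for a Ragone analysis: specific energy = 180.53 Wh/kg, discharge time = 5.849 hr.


P_specific = E / t = 180.53 / 5.849 = 30.87 W/kg

30.87 W/kg


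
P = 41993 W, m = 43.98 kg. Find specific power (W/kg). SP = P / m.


SP = P / m = 41993 / 43.98 = 954.8 W/kg

954.8 W/kg


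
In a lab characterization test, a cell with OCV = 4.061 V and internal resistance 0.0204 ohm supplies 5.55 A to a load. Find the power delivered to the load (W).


Step 1: V_terminal = OCV - I*R = 4.061 - 5.55 * 0.0204 = 3.9478 V
Step 2: P_out = V_terminal * I = 3.9478 * 5.55 = 21.91 W

21.91 W


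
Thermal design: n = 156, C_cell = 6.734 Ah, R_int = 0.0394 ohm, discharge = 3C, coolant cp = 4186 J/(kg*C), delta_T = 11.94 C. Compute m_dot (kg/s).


Step 1: I = 3 * 6.734 = 20.202 A
Step 2: Q_cell = I^2 * R = 20.202^2 * 0.0394 = 16.08 W
Step 3: Q_total = 156 * 16.08 = 2508.5 W
Step 4: m_dot = Q_total / (cp * dT) = 2508.5 / (4186 * 11.94) = 0.05019 kg/s

0.05019 kg/s


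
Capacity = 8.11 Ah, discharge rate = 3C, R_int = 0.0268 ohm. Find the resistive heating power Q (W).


Step 1: I = C_rate * capacity = 3 * 8.11 = 24.33 A
Step 2: Q = I^2 * R = 24.33^2 * 0.0268 = 591.95 * 0.0268 = 15.86 W

15.86 W


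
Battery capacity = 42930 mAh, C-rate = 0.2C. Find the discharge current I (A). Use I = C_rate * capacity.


Convert: capacity = 42930 mAh = 42.93 Ah
At 0.2C: I = 0.2 * 42.93 Ah = 8.586 A

8.586 A


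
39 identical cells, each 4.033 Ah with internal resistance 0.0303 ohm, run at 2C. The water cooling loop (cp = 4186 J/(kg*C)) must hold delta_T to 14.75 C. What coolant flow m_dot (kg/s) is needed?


Step 1: I = 2 * 4.033 = 8.066 A
Step 2: Q_cell = I^2 * R = 8.066^2 * 0.0303 = 1.9713 W
Step 3: Q_total = 39 * 1.9713 = 76.881 W
Step 4: m_dot = Q_total / (cp * dT) = 76.881 / (4186 * 14.75) = 0.001245 kg/s

0.001245 kg/s


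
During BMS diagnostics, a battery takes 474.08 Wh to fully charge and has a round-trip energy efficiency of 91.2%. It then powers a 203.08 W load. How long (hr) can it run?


Step 1: E_discharge = eta/100 * E_charge = 91.2/100 * 474.08 = 432.36 Wh
Step 2: t = E_discharge / P = 432.36 / 203.08 = 2.129 hr

2.129 hr


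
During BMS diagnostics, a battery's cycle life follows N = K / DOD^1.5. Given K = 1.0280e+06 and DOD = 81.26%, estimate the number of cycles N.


Step 1: DOD^1.5 = 81.26^1.5 = 732.51
Step 2: N = 1.0280e+06 / 732.51 = 1403 cycles

1403 cycles


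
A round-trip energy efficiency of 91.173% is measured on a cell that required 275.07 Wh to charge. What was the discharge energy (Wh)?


E_dis = eta/100 * E_chg = 91.173/100 * 275.07 = 250.8 Wh

250.8 Wh


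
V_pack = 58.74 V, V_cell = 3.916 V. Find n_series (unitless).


Rearranging: n = V_pack / V_cell = 58.74 / 3.916 = 15 cells

15


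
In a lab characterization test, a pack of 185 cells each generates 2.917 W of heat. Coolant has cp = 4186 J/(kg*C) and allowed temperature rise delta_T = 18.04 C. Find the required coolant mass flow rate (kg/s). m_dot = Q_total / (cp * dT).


Step 1: Total heat Q = 185 * 2.917 W = 539.65 W
Step 2: denom = cp * dT = 4186 * 18.04 = 75515
Step 3: m_dot = 539.65 / 75515 = 0.007146 kg/s

0.007146 kg/s


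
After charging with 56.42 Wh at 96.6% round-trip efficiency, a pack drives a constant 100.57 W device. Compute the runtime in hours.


Step 1: E_discharge = eta/100 * E_charge = 96.6/100 * 56.42 = 54.502 Wh
Step 2: t = E_discharge / P = 54.502 / 100.57 = 0.5419 hr

0.5419 hr


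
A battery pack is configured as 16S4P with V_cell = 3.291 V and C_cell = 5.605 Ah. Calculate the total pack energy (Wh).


V_pack = 16 * 3.291 = 52.656 V
C_pack = 4 * 5.605 = 22.42 Ah
E = V_pack * C_pack = 52.656 * 22.42 = 1181 Wh

1181 Wh


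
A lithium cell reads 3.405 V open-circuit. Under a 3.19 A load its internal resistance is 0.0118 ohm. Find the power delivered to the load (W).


Step 1: V_terminal = OCV - I*R = 3.405 - 3.19 * 0.0118 = 3.3674 V
Step 2: P_out = V_terminal * I = 3.3674 * 3.19 = 10.74 W

10.74 W


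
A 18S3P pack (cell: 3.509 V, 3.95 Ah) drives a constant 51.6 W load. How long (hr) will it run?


Step 1: E_pack = Ns * V_cell * Np * C_cell = 18 * 3.509 * 3 * 3.95 = 748.47 Wh
Step 2: t = E_pack / P = 748.47 / 51.6 = 14.51 hr

14.51 hr


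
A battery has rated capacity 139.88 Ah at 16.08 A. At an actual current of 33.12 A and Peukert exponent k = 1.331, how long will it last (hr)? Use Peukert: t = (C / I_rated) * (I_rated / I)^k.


Step 1: t_rated = C / I_rated = 139.88 / 16.08 = 8.699 hr
Step 2: ratio = 16.08 / 33.12 = 0.48551
Step 3: ratio^k = 0.48551^1.331 = 0.38223
Step 4: t = t_rated * ratio^k = 8.699 * 0.38223 = 3.325 hr

3.325 hr


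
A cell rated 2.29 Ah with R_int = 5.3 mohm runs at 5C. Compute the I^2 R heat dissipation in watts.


Convert: R = 5.3 mohm = 0.0053 ohm
Step 1: I = C_rate * capacity = 5 * 2.29 = 11.45 A
Step 2: Q = I^2 * R = 11.45^2 * 0.0053 = 131.1 * 0.0053 = 0.6948 W

0.6948 W


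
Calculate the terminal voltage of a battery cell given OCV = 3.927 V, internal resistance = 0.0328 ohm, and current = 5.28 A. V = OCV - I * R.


IR drop = 5.28 * 0.0328 = 0.17318 V
V = 3.927 - 0.17318 = 3.754 V

3.754 V


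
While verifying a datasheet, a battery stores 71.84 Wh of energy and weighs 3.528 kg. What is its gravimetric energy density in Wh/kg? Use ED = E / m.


ED = E / m = 71.84 / 3.528 = 20.36 Wh/kg

20.36 Wh/kg


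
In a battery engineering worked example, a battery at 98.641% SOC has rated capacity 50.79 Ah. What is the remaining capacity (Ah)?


remaining = SOC / 100 * total = 98.641 / 100 * 50.79 = 50.10 Ah

50.10 Ah


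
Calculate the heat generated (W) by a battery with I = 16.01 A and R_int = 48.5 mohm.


Convert: R = 48.5 mohm = 0.0485 ohm
Q = I^2 * R = 16.01^2 * 0.0485 = 12.43 W

12.43 W


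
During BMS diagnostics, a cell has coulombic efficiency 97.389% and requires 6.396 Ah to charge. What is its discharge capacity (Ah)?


Q_dis = eta/100 * Q_chg = 97.389/100 * 6.396 = 6.229 Ah

6.229 Ah


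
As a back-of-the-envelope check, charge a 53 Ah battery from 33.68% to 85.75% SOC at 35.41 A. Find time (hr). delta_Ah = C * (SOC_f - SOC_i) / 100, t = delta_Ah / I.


delta_Ah = 53 * (85.75 - 33.68) / 100 = 27.597 Ah
t = delta_Ah / I = 27.597 / 35.41 = 0.7794 hr

0.7794 hr


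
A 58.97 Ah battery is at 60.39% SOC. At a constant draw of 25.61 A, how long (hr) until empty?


Step 1: remaining = SOC/100 * C_total = 60.39/100 * 58.97 = 35.612 Ah
Step 2: t = remaining / I = 35.612 / 25.61 = 1.391 hr

1.391 hr


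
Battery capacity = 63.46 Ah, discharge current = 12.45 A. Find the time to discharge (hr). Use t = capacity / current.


Runtime = 63.46 Ah / 12.45 A = 5.097 hr

5.097 hr


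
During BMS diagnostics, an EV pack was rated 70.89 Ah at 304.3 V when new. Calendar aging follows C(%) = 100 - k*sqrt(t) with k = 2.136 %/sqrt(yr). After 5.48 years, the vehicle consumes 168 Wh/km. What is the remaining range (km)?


Step 1: capacity retention = 100 - 2.136 * sqrt(5.48) = 100 - 2.136 * 2.3409 = 95%
Step 2: C_now = 70.89 * 95/100 = 67.346 Ah
Step 3: E_pack = V * C_now = 304.3 * 67.346 = 20493 Wh
Step 4: range = E_pack / consumption = 20493 / 168 = 122.0 km

122.0 km


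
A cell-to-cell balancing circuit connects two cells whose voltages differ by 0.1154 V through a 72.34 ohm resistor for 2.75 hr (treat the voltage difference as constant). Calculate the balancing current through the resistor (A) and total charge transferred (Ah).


First, Ohm's law: I_bal = 0.1154 V / 72.34 ohm = 0.0015952 A
Then Q = I * t = 0.0015952 A * 2.75 hr = 0.004387 Ah

I=0.0015952 A, Q=0.004387 Ah


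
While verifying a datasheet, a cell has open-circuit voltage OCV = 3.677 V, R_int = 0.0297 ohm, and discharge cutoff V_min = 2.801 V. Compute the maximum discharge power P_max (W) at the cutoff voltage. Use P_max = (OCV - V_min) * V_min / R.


P_max = (OCV - V_min) * V_min / R = (3.677 - 2.801) * 2.801 / 0.0297 = 0.876 * 2.801 / 0.0297 = 82.62 W

82.62 W


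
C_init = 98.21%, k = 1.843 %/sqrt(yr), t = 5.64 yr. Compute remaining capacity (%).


Step 1: sqrt(5.64 yr) = 2.3749
Step 2: drop = 1.843 * 2.3749 = 4.3769
Step 3: C_final = 98.21 - 4.3769 = 93.83%

93.83%


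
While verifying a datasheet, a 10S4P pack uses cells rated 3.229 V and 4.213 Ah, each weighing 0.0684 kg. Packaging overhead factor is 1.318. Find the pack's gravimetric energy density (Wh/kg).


Step 1: V_pack = 10 * 3.229 = 32.29 V
Step 2: C_pack = 4 * 4.213 = 16.852 Ah
Step 3: E_pack = V_pack * C_pack = 32.29 * 16.852 = 544.15 Wh
Step 4: m_pack = 10 * 4 * 0.0684 * 1.318 = 3.606 kg
Step 5: ED = E_pack / m_pack = 544.15 / 3.606 = 150.9 Wh/kg

150.9 Wh/kg


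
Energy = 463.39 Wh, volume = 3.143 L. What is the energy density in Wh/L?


Volumetric ED = 463.39 Wh / 3.143 L = 147.4 Wh/L

147.4 Wh/L


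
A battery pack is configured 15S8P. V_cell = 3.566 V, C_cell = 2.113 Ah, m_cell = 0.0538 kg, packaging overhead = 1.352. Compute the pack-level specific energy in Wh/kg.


Step 1: V_pack = 15 * 3.566 = 53.49 V
Step 2: C_pack = 8 * 2.113 = 16.904 Ah
Step 3: E_pack = V_pack * C_pack = 53.49 * 16.904 = 904.19 Wh
Step 4: m_pack = 15 * 8 * 0.0538 * 1.352 = 8.7285 kg
Step 5: ED = E_pack / m_pack = 904.19 / 8.7285 = 103.6 Wh/kg

103.6 Wh/kg


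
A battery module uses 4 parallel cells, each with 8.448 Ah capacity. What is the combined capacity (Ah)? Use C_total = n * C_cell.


Parallel capacities add: 4 * 8.448 Ah = 33.792 Ah

33.792 Ah


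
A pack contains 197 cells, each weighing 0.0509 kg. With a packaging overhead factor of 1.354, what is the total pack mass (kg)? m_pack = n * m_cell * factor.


Cell mass sum = 197 * 0.0509 = 10.027 kg
With overhead 1.354: m_pack = 10.027 * 1.354 = 13.58 kg

13.58 kg


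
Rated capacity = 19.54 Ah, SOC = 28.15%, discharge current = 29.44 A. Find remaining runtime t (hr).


Step 1: remaining = SOC/100 * C_total = 28.15/100 * 19.54 = 5.5005 Ah
Step 2: t = remaining / I = 5.5005 / 29.44 = 0.1868 hr

0.1868 hr


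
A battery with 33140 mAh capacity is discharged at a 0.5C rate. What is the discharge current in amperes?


Convert: capacity = 33140 mAh = 33.14 Ah
At 0.5C: I = 0.5 * 33.14 Ah = 16.57 A

16.57 A


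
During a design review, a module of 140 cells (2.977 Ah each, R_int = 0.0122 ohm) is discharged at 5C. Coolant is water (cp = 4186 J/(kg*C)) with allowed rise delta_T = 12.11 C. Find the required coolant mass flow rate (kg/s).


Step 1: I = 5 * 2.977 = 14.885 A
Step 2: Q_cell = I^2 * R = 14.885^2 * 0.0122 = 2.7031 W
Step 3: Q_total = 140 * 2.7031 = 378.43 W
Step 4: m_dot = Q_total / (cp * dT) = 378.43 / (4186 * 12.11) = 0.007465 kg/s

0.007465 kg/s


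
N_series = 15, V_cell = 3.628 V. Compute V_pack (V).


Series voltages add: 15 * 3.628 V = 54.42 V

54.42 V


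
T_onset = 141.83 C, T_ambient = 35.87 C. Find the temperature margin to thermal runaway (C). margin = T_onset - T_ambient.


Safety margin = 141.83 C - 35.87 C = 105.96 C

105.96 C


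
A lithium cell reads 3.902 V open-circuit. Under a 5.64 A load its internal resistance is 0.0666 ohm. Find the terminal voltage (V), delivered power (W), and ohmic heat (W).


Step 1: V_terminal = OCV - I*R = 3.902 - 5.64 * 0.0666 = 3.5264 V
Step 2: P_out = V_terminal * I = 3.5264 * 5.64 = 19.89 W
Step 3: Q = I^2 * R = 5.64^2 * 0.0666 = 2.119 W

V=3.5264 V, P=19.89 W, Q=2.119 W


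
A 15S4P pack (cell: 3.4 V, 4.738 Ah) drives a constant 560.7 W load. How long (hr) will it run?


Step 1: E_pack = Ns * V_cell * Np * C_cell = 15 * 3.4 * 4 * 4.738 = 966.55 Wh
Step 2: t = E_pack / P = 966.55 / 560.7 = 1.724 hr

1.724 hr


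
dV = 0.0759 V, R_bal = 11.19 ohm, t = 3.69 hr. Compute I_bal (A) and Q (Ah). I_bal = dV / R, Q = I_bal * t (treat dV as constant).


I_bal = dV / R = 0.0759 / 11.19 = 0.0067828 A
Q = I_bal * t = 0.0067828 * 3.69 = 0.02503 Ah

I=0.0067828 A, Q=0.02503 Ah


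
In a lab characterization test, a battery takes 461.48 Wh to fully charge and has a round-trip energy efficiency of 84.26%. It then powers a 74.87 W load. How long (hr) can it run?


Step 1: E_discharge = eta/100 * E_charge = 84.26/100 * 461.48 = 388.84 Wh
Step 2: t = E_discharge / P = 388.84 / 74.87 = 5.194 hr

5.194 hr


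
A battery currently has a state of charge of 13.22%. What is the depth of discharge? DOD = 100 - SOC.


Complement of SOC: DOD = 100% - 13.22% = 86.78%

86.78%


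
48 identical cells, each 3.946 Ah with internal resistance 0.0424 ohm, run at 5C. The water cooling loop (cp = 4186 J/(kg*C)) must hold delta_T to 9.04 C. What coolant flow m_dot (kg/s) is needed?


Step 1: I = 5 * 3.946 = 19.73 A
Step 2: Q_cell = I^2 * R = 19.73^2 * 0.0424 = 16.505 W
Step 3: Q_total = 48 * 16.505 = 792.24 W
Step 4: m_dot = Q_total / (cp * dT) = 792.24 / (4186 * 9.04) = 0.02094 kg/s

0.02094 kg/s


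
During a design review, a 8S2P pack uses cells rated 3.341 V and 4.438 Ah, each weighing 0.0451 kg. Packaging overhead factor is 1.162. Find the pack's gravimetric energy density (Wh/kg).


Step 1: V_pack = 8 * 3.341 = 26.728 V
Step 2: C_pack = 2 * 4.438 = 8.876 Ah
Step 3: E_pack = V_pack * C_pack = 26.728 * 8.876 = 237.24 Wh
Step 4: m_pack = 8 * 2 * 0.0451 * 1.162 = 0.8385 kg
Step 5: ED = E_pack / m_pack = 237.24 / 0.8385 = 282.9 Wh/kg

282.9 Wh/kg


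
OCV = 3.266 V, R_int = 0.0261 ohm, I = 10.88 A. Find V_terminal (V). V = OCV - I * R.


IR drop = 10.88 * 0.0261 = 0.28397 V
V = 3.266 - 0.28397 = 2.982 V

2.982 V


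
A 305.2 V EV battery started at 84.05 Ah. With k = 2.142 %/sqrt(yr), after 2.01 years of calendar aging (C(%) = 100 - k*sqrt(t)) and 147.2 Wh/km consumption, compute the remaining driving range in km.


Step 1: capacity retention = 100 - 2.142 * sqrt(2.01) = 100 - 2.142 * 1.4177 = 96.963%
Step 2: C_now = 84.05 * 96.963/100 = 81.497 Ah
Step 3: E_pack = V * C_now = 305.2 * 81.497 = 24873 Wh
Step 4: range = E_pack / consumption = 24873 / 147.2 = 169.0 km

169.0 km


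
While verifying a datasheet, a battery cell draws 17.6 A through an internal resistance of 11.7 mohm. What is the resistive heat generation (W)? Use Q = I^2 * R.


Convert: R = 11.7 mohm = 0.0117 ohm
Q = I^2 * R = 17.6^2 * 0.0117 = 3.624 W

3.624 W


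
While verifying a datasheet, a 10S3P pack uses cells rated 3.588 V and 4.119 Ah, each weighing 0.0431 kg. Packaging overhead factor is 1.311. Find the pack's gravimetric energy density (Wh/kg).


Step 1: V_pack = 10 * 3.588 = 35.88 V
Step 2: C_pack = 3 * 4.119 = 12.357 Ah
Step 3: E_pack = V_pack * C_pack = 35.88 * 12.357 = 443.37 Wh
Step 4: m_pack = 10 * 3 * 0.0431 * 1.311 = 1.6951 kg
Step 5: ED = E_pack / m_pack = 443.37 / 1.6951 = 261.6 Wh/kg

261.6 Wh/kg


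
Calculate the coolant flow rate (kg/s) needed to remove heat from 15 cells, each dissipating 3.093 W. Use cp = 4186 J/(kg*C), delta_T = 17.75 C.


Q_total = 15 * 3.093 = 46.395 W
m_dot = Q_total / (cp * dT) = 46.395 / (4186 * 17.75) = 6.244e-04 kg/s

6.244e-04 kg/s


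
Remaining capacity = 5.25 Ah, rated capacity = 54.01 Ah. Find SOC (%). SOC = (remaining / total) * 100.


SOC = (remaining / total) * 100 = (5.25 / 54.01) * 100 = 9.720%

9.720%


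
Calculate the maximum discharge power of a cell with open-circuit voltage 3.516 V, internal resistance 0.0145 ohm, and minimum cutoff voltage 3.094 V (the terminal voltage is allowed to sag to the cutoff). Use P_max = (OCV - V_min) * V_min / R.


P_max = (OCV - V_min) * V_min / R = (3.516 - 3.094) * 3.094 / 0.0145 = 0.422 * 3.094 / 0.0145 = 90.05 W

90.05 W


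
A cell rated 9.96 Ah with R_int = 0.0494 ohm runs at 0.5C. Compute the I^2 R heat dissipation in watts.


Step 1: I = C_rate * capacity = 0.5 * 9.96 = 4.98 A
Step 2: Q = I^2 * R = 4.98^2 * 0.0494 = 24.8 * 0.0494 = 1.225 W

1.225 W


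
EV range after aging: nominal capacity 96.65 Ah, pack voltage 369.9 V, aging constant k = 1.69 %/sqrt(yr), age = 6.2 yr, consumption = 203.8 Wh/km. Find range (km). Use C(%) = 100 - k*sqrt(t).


Step 1: capacity retention = 100 - 1.69 * sqrt(6.2) = 100 - 1.69 * 2.49 = 95.792%
Step 2: C_now = 96.65 * 95.792/100 = 92.583 Ah
Step 3: E_pack = V * C_now = 369.9 * 92.583 = 34246 Wh
Step 4: range = E_pack / consumption = 34246 / 203.8 = 168.0 km

168.0 km


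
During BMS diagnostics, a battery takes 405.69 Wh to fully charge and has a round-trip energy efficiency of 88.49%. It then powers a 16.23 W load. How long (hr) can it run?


Step 1: E_discharge = eta/100 * E_charge = 88.49/100 * 405.69 = 359 Wh
Step 2: t = E_discharge / P = 359 / 16.23 = 22.12 hr

22.12 hr


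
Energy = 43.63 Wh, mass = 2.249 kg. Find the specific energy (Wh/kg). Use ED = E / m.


Specific energy = 43.63 Wh / 2.249 kg = 19.40 Wh/kg

19.40 Wh/kg


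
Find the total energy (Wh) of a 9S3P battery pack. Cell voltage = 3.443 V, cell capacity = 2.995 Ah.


V_pack = 9 * 3.443 = 30.987 V
C_pack = 3 * 2.995 = 8.985 Ah
E = V_pack * C_pack = 30.987 * 8.985 = 278.4 Wh

278.4 Wh


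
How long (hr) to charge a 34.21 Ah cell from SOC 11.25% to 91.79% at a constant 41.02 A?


delta_Ah = 34.21 * (91.79 - 11.25) / 100 = 27.553 Ah
t = delta_Ah / I = 27.553 / 41.02 = 0.6717 hr

0.6717 hr


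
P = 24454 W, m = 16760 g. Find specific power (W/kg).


Convert: m = 16760 g = 16.76 kg
Specific power = 24454 W / 16.76 kg = 1459 W/kg

1459 W/kg


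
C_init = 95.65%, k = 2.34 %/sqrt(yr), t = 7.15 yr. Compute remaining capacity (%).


sqrt(t) = sqrt(7.15) = 2.6739
C_final = 95.65 - 2.34 * 2.6739 = 89.39%

89.39%


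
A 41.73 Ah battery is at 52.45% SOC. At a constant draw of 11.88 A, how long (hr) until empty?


Step 1: remaining = SOC/100 * C_total = 52.45/100 * 41.73 = 21.887 Ah
Step 2: t = remaining / I = 21.887 / 11.88 = 1.842 hr

1.842 hr


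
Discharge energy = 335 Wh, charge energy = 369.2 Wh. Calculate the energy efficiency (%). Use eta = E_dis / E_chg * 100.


Round-trip efficiency = 335/369.2 * 100% = 90.74%

90.74%


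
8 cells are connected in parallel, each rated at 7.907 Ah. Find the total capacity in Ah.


C_total = 8 * 7.907 = 63.256 Ah

63.256 Ah


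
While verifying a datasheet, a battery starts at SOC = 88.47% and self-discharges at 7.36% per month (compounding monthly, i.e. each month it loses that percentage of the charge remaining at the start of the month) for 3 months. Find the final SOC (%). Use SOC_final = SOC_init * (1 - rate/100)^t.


decay = (1 - 7.36/100)^3 = 0.79505
SOC_final = 88.47 * 0.79505 = 70.34%

70.34%


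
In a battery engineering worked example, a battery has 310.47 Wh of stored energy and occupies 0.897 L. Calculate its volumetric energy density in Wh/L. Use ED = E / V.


ED = E / V = 310.47 / 0.897 = 346.1 Wh/L

346.1 Wh/L


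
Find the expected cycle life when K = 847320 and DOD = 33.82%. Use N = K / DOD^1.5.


DOD^1.5 = 196.68
N = K / DOD^1.5 = 847320 / 196.68 = 4308

4308 cycles


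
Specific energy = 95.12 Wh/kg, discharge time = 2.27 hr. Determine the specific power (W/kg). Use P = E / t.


P_specific = E / t = 95.12 / 2.27 = 41.90 W/kg

41.90 W/kg


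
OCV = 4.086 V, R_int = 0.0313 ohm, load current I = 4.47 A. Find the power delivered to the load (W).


Step 1: V_terminal = OCV - I*R = 4.086 - 4.47 * 0.0313 = 3.9461 V
Step 2: P_out = V_terminal * I = 3.9461 * 4.47 = 17.64 W

17.64 W


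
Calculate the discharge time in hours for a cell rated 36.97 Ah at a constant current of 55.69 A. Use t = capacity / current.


t = capacity / current = 36.97 / 55.69 = 0.6639 hr

0.6639 hr


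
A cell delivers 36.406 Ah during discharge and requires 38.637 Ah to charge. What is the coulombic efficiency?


Coulombic efficiency = 36.406/38.637 * 100% = 94.23%

94.23%


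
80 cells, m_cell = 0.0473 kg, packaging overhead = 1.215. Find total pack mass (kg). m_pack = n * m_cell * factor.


m_pack = n * m_cell * overhead = 80 * 0.0473 * 1.215 = 4.598 kg

4.598 kg


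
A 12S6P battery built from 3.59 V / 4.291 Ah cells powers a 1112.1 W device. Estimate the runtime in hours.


Step 1: E_pack = Ns * V_cell * Np * C_cell = 12 * 3.59 * 6 * 4.291 = 1109.1 Wh
Step 2: t = E_pack / P = 1109.1 / 1112.1 = 0.9973 hr

0.9973 hr


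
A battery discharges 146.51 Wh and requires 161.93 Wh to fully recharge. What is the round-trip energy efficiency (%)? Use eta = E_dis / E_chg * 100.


eta_e = E_dis / E_chg * 100 = 146.51 / 161.93 * 100 = 90.48%

90.48%


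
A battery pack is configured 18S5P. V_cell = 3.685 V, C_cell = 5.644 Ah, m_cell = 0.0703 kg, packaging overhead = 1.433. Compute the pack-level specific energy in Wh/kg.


Step 1: V_pack = 18 * 3.685 = 66.33 V
Step 2: C_pack = 5 * 5.644 = 28.22 Ah
Step 3: E_pack = V_pack * C_pack = 66.33 * 28.22 = 1871.8 Wh
Step 4: m_pack = 18 * 5 * 0.0703 * 1.433 = 9.0666 kg
Step 5: ED = E_pack / m_pack = 1871.8 / 9.0666 = 206.5 Wh/kg

206.5 Wh/kg


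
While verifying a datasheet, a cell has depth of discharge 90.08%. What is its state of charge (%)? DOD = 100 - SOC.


SOC = 100 - DOD = 100 - 90.08 = 9.92%

9.92%


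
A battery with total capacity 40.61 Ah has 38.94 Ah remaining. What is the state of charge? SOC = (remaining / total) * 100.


SOC = (remaining / total) * 100 = (38.94 / 40.61) * 100 = 95.89%

95.89%


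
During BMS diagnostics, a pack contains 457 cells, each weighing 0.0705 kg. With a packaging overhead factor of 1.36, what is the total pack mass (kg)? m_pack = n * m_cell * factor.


Cell mass sum = 457 * 0.0705 = 32.219 kg
With overhead 1.36: m_pack = 32.219 * 1.36 = 43.82 kg

43.82 kg


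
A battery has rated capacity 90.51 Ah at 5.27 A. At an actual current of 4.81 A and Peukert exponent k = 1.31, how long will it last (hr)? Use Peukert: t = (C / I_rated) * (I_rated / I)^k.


Step 1: t_rated = C / I_rated = 90.51 / 5.27 = 17.175 hr
Step 2: ratio = 5.27 / 4.81 = 1.0956
Step 3: ratio^k = 1.0956^1.31 = 1.1271
Step 4: t = t_rated * ratio^k = 17.175 * 1.1271 = 19.36 hr

19.36 hr


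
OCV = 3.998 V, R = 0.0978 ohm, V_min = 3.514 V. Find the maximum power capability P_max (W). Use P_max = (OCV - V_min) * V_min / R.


dV = OCV - V_min = 0.484 V (so I_max = dV / R)
P_max = dV * V_min / R = 0.484 * 3.514 / 0.0978 = 17.39 W

17.39 W


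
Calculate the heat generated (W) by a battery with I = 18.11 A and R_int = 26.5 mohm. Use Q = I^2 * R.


Convert: R = 26.5 mohm = 0.0265 ohm
Q = I^2 * R = 18.11^2 * 0.0265 = 8.691 W

8.691 W


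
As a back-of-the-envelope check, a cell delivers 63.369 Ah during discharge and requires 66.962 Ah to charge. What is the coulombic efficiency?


eta_c = Q_dis / Q_chg * 100 = 63.369 / 66.962 * 100 = 94.63%

94.63%


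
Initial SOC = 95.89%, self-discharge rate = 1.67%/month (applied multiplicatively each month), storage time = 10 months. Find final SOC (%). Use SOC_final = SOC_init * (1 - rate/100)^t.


Monthly retention factor = 1 - 1.67/100 = 0.9833
Over 10 months: factor^10 = 0.84501
SOC_final = 95.89 * 0.84501 = 81.03%

81.03%


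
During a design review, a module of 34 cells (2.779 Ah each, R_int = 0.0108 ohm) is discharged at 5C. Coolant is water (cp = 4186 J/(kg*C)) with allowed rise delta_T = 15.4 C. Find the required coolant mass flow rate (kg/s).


Step 1: I = 5 * 2.779 = 13.895 A
Step 2: Q_cell = I^2 * R = 13.895^2 * 0.0108 = 2.0852 W
Step 3: Q_total = 34 * 2.0852 = 70.897 W
Step 4: m_dot = Q_total / (cp * dT) = 70.897 / (4186 * 15.4) = 0.001100 kg/s

0.001100 kg/s


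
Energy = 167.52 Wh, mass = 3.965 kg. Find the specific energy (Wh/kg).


ED = E / m = 167.52 / 3.965 = 42.25 Wh/kg

42.25 Wh/kg


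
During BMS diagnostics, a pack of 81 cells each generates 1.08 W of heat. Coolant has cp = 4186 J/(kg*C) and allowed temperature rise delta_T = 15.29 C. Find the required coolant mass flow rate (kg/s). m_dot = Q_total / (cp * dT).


Step 1: Total heat Q = 81 * 1.08 W = 87.48 W
Step 2: denom = cp * dT = 4186 * 15.29 = 64004
Step 3: m_dot = 87.48 / 64004 = 0.001367 kg/s

0.001367 kg/s


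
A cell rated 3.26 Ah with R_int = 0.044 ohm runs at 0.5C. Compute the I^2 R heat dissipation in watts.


Step 1: I = C_rate * capacity = 0.5 * 3.26 = 1.63 A
Step 2: Q = I^2 * R = 1.63^2 * 0.044 = 2.6569 * 0.044 = 0.1169 W

0.1169 W


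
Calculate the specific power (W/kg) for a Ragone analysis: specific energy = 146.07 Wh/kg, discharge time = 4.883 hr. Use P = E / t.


Specific power = 146.07 Wh/kg / 4.883 hr = 29.91 W/kg

29.91 W/kg


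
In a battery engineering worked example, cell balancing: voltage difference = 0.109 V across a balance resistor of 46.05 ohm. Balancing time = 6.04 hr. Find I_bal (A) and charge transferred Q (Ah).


I_bal = dV / R = 0.109 / 46.05 = 0.002367 A
Q = I_bal * t = 0.002367 * 6.04 = 0.01430 Ah

I=0.002367 A, Q=0.01430 Ah


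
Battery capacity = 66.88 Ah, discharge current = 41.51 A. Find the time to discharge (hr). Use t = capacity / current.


Runtime = 66.88 Ah / 41.51 A = 1.611 hr

1.611 hr


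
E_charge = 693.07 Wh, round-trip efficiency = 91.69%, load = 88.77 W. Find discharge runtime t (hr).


Step 1: E_discharge = eta/100 * E_charge = 91.69/100 * 693.07 = 635.48 Wh
Step 2: t = E_discharge / P = 635.48 / 88.77 = 7.159 hr

7.159 hr


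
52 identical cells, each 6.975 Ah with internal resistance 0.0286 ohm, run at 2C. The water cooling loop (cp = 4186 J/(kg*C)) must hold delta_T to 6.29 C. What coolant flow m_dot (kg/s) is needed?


Step 1: I = 2 * 6.975 = 13.95 A
Step 2: Q_cell = I^2 * R = 13.95^2 * 0.0286 = 5.5656 W
Step 3: Q_total = 52 * 5.5656 = 289.41 W
Step 4: m_dot = Q_total / (cp * dT) = 289.41 / (4186 * 6.29) = 0.01099 kg/s

0.01099 kg/s


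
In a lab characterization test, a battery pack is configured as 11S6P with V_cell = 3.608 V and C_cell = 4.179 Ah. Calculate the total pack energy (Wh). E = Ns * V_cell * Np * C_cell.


E = Ns * Vcell * Np * Ccell = 11 * 3.608 * 6 * 4.179 = 995.1 Wh

995.1 Wh


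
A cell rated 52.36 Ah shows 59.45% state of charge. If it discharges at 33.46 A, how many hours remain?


Step 1: remaining = SOC/100 * C_total = 59.45/100 * 52.36 = 31.128 Ah
Step 2: t = remaining / I = 31.128 / 33.46 = 0.9303 hr

0.9303 hr


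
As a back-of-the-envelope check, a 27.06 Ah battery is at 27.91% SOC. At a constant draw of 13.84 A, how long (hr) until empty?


Step 1: remaining = SOC/100 * C_total = 27.91/100 * 27.06 = 7.5524 Ah
Step 2: t = remaining / I = 7.5524 / 13.84 = 0.5457 hr

0.5457 hr


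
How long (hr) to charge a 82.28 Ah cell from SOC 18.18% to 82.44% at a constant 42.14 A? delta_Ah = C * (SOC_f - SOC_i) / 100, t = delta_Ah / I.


delta_Ah = 82.28 * (82.44 - 18.18) / 100 = 52.873 Ah
t = delta_Ah / I = 52.873 / 42.14 = 1.255 hr

1.255 hr


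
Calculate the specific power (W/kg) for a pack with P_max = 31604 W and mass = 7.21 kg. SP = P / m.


Specific power = 31604 W / 7.21 kg = 4383 W/kg

4383 W/kg


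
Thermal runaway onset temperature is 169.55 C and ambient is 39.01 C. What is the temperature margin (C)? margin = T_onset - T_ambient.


margin = T_onset - T_ambient = 169.55 - 39.01 = 130.54 C

130.54 C


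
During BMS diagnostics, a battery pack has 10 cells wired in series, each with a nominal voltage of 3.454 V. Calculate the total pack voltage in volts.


V_pack = n * V_cell = 10 * 3.454 = 34.54 V

34.54 V


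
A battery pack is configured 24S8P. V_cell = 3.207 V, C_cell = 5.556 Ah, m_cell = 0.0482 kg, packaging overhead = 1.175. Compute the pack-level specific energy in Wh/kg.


Step 1: V_pack = 24 * 3.207 = 76.968 V
Step 2: C_pack = 8 * 5.556 = 44.448 Ah
Step 3: E_pack = V_pack * C_pack = 76.968 * 44.448 = 3421.1 Wh
Step 4: m_pack = 24 * 8 * 0.0482 * 1.175 = 10.874 kg
Step 5: ED = E_pack / m_pack = 3421.1 / 10.874 = 314.6 Wh/kg

314.6 Wh/kg


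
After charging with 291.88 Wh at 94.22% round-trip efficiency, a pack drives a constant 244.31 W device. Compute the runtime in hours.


Step 1: E_discharge = eta/100 * E_charge = 94.22/100 * 291.88 = 275.01 Wh
Step 2: t = E_discharge / P = 275.01 / 244.31 = 1.126 hr

1.126 hr


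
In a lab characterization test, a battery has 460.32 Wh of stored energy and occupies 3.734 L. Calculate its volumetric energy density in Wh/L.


Volumetric ED = 460.32 Wh / 3.734 L = 123.3 Wh/L

123.3 Wh/L


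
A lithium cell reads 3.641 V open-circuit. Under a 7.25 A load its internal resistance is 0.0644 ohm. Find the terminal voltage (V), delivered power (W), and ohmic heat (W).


Step 1: V_terminal = OCV - I*R = 3.641 - 7.25 * 0.0644 = 3.1741 V
Step 2: P_out = V_terminal * I = 3.1741 * 7.25 = 23.01 W
Step 3: Q = I^2 * R = 7.25^2 * 0.0644 = 3.385 W

V=3.1741 V, P=23.01 W, Q=3.385 W


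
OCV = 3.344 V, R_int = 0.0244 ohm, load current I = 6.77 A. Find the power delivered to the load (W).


Step 1: V_terminal = OCV - I*R = 3.344 - 6.77 * 0.0244 = 3.1788 V
Step 2: P_out = V_terminal * I = 3.1788 * 6.77 = 21.52 W

21.52 W


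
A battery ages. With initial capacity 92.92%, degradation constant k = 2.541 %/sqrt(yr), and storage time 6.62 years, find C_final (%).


Step 1: sqrt(6.62 yr) = 2.5729
Step 2: drop = 2.541 * 2.5729 = 6.5377
Step 3: C_final = 92.92 - 6.5377 = 86.38%

86.38%


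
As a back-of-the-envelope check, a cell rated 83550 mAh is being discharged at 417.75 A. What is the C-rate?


Convert: capacity = 83550 mAh = 83.55 Ah
Rearranging: C_rate = 417.75 / 83.55 = 5C

5C


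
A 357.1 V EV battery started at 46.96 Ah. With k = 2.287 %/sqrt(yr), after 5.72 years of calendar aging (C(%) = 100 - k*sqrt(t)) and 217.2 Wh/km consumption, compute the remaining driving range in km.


Step 1: capacity retention = 100 - 2.287 * sqrt(5.72) = 100 - 2.287 * 2.3917 = 94.53%
Step 2: C_now = 46.96 * 94.53/100 = 44.391 Ah
Step 3: E_pack = V * C_now = 357.1 * 44.391 = 15852 Wh
Step 4: range = E_pack / consumption = 15852 / 217.2 = 72.98 km

72.98 km


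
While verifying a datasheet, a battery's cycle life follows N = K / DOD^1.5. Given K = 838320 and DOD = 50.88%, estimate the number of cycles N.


Step 1: DOD^1.5 = 50.88^1.5 = 362.93
Step 2: N = 838320 / 362.93 = 2310 cycles

2310 cycles


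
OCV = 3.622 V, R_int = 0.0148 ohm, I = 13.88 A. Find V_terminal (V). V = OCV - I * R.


IR drop = 13.88 * 0.0148 = 0.20542 V
V = 3.622 - 0.20542 = 3.417 V

3.417 V


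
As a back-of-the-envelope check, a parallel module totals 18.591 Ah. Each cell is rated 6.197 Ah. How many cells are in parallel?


n = C_total / C_cell = 18.591 / 6.197 = 3

3


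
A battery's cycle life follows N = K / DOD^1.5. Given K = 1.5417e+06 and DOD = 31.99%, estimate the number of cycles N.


DOD^1.5 = 180.93
N = K / DOD^1.5 = 1.5417e+06 / 180.93 = 8521

8521 cycles


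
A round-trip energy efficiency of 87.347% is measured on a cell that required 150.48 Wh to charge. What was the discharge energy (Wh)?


E_dis = eta/100 * E_chg = 87.347/100 * 150.48 = 131.4 Wh

131.4 Wh


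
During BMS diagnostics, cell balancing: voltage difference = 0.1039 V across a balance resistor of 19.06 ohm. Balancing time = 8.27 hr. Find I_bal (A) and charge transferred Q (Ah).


First, Ohm's law: I_bal = 0.1039 V / 19.06 ohm = 0.0054512 A
Then Q = I * t = 0.0054512 A * 8.27 hr = 0.04508 Ah

I=0.0054512 A, Q=0.04508 Ah


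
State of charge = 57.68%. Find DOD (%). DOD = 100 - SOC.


Complement of SOC: DOD = 100% - 57.68% = 42.32%

42.32%


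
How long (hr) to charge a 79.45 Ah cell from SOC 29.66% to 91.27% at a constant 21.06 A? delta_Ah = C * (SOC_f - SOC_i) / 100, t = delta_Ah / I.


delta_Ah = 79.45 * (91.27 - 29.66) / 100 = 48.949 Ah
t = delta_Ah / I = 48.949 / 21.06 = 2.324 hr

2.324 hr


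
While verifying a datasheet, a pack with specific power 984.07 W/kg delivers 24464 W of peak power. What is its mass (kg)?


m = P / SP = 24464 / 984.07 = 24.86 kg

24.86 kg


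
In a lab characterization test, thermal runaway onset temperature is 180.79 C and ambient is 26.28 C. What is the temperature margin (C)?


Safety margin = 180.79 C - 26.28 C = 154.51 C

154.51 C


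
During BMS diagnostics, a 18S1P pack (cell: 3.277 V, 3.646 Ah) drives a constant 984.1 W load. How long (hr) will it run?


Step 1: E_pack = Ns * V_cell * Np * C_cell = 18 * 3.277 * 1 * 3.646 = 215.06 Wh
Step 2: t = E_pack / P = 215.06 / 984.1 = 0.2185 hr

0.2185 hr


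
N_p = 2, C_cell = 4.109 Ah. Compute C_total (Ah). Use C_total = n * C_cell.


C_total = 2 * 4.109 = 8.218 Ah

8.218 Ah


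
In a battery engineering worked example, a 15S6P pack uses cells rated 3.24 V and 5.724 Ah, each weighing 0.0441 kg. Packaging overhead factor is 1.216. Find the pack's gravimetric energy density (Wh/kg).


Step 1: V_pack = 15 * 3.24 = 48.6 V
Step 2: C_pack = 6 * 5.724 = 34.344 Ah
Step 3: E_pack = V_pack * C_pack = 48.6 * 34.344 = 1669.1 Wh
Step 4: m_pack = 15 * 6 * 0.0441 * 1.216 = 4.8263 kg
Step 5: ED = E_pack / m_pack = 1669.1 / 4.8263 = 345.8 Wh/kg

345.8 Wh/kg


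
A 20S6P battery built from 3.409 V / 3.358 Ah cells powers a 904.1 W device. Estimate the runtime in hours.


Step 1: E_pack = Ns * V_cell * Np * C_cell = 20 * 3.409 * 6 * 3.358 = 1373.7 Wh
Step 2: t = E_pack / P = 1373.7 / 904.1 = 1.519 hr

1.519 hr


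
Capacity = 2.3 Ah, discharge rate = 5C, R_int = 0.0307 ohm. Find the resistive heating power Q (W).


Step 1: I = C_rate * capacity = 5 * 2.3 = 11.5 A
Step 2: Q = I^2 * R = 11.5^2 * 0.0307 = 132.25 * 0.0307 = 4.060 W

4.060 W


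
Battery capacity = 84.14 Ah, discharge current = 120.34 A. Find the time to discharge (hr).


t = capacity / current = 84.14 / 120.34 = 0.6992 hr

0.6992 hr


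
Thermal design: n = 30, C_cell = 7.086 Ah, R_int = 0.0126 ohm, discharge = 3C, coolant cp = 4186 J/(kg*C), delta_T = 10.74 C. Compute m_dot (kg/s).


Step 1: I = 3 * 7.086 = 21.258 A
Step 2: Q_cell = I^2 * R = 21.258^2 * 0.0126 = 5.694 W
Step 3: Q_total = 30 * 5.694 = 170.82 W
Step 4: m_dot = Q_total / (cp * dT) = 170.82 / (4186 * 10.74) = 0.003800 kg/s

0.003800 kg/s


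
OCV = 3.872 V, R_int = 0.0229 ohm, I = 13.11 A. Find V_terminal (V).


V = OCV - I*R = 3.872 - 13.11 * 0.0229 = 3.572 V

3.572 V


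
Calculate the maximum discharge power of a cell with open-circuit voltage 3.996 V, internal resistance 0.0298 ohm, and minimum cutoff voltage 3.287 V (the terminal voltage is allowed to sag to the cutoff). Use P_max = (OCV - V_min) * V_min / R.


P_max = (OCV - V_min) * V_min / R = (3.996 - 3.287) * 3.287 / 0.0298 = 0.709 * 3.287 / 0.0298 = 78.20 W

78.20 W


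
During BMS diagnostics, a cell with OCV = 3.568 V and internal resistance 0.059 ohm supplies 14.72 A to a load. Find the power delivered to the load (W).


Step 1: V_terminal = OCV - I*R = 3.568 - 14.72 * 0.059 = 2.6995 V
Step 2: P_out = V_terminal * I = 2.6995 * 14.72 = 39.74 W

39.74 W


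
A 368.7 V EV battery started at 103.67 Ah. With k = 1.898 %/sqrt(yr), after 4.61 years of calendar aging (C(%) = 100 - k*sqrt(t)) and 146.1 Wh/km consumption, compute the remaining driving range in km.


Step 1: capacity retention = 100 - 1.898 * sqrt(4.61) = 100 - 1.898 * 2.1471 = 95.925%
Step 2: C_now = 103.67 * 95.925/100 = 99.445 Ah
Step 3: E_pack = V * C_now = 368.7 * 99.445 = 36665 Wh
Step 4: range = E_pack / consumption = 36665 / 146.1 = 251.0 km

251.0 km


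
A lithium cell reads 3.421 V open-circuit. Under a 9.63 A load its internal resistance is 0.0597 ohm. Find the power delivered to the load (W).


Step 1: V_terminal = OCV - I*R = 3.421 - 9.63 * 0.0597 = 2.8461 V
Step 2: P_out = V_terminal * I = 2.8461 * 9.63 = 27.41 W

27.41 W


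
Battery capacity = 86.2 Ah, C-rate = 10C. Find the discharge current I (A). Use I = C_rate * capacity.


I = C_rate * capacity = 10 * 86.2 = 862 A

862 A


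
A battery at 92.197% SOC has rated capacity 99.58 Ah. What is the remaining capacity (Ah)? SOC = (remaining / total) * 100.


remaining = SOC / 100 * total = 92.197 / 100 * 99.58 = 91.81 Ah

91.81 Ah


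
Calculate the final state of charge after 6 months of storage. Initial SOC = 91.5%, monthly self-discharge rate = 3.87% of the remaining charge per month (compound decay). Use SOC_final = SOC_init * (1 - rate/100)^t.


decay = (1 - 3.87/100)^6 = 0.78914
SOC_final = 91.5 * 0.78914 = 72.21%

72.21%


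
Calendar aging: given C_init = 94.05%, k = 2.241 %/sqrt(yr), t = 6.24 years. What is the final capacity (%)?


Step 1: sqrt(6.24 yr) = 2.498
Step 2: drop = 2.241 * 2.498 = 5.598
Step 3: C_final = 94.05 - 5.598 = 88.45%

88.45%


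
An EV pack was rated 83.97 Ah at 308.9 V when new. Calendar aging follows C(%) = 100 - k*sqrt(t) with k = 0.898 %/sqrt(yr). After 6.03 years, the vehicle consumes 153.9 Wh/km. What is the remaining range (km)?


Step 1: capacity retention = 100 - 0.898 * sqrt(6.03) = 100 - 0.898 * 2.4556 = 97.795%
Step 2: C_now = 83.97 * 97.795/100 = 82.118 Ah
Step 3: E_pack = V * C_now = 308.9 * 82.118 = 25366 Wh
Step 4: range = E_pack / consumption = 25366 / 153.9 = 164.8 km

164.8 km


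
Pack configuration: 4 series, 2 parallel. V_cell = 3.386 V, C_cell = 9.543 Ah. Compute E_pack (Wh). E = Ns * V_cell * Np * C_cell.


E = Ns * Vcell * Np * Ccell = 4 * 3.386 * 2 * 9.543 = 258.5 Wh

258.5 Wh


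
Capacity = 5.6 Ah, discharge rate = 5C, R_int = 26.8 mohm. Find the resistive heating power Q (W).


Convert: R = 26.8 mohm = 0.0268 ohm
Step 1: I = C_rate * capacity = 5 * 5.6 = 28 A
Step 2: Q = I^2 * R = 28^2 * 0.0268 = 784 * 0.0268 = 21.01 W

21.01 W


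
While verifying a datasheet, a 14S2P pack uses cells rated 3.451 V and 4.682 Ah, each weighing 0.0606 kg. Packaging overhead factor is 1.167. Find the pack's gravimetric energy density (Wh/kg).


Step 1: V_pack = 14 * 3.451 = 48.314 V
Step 2: C_pack = 2 * 4.682 = 9.364 Ah
Step 3: E_pack = V_pack * C_pack = 48.314 * 9.364 = 452.41 Wh
Step 4: m_pack = 14 * 2 * 0.0606 * 1.167 = 1.9802 kg
Step 5: ED = E_pack / m_pack = 452.41 / 1.9802 = 228.5 Wh/kg

228.5 Wh/kg


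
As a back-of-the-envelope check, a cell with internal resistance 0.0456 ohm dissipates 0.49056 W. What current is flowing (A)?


I = sqrt(Q / R) = sqrt(0.49056 / 0.0456) = sqrt(10.758) = 3.280 A

3.280 A


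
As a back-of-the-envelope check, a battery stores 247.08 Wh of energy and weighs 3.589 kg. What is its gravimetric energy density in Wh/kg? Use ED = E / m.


Specific energy = 247.08 Wh / 3.589 kg = 68.84 Wh/kg

68.84 Wh/kg


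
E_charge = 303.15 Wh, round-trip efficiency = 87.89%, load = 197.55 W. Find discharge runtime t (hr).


Step 1: E_discharge = eta/100 * E_charge = 87.89/100 * 303.15 = 266.44 Wh
Step 2: t = E_discharge / P = 266.44 / 197.55 = 1.349 hr

1.349 hr
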